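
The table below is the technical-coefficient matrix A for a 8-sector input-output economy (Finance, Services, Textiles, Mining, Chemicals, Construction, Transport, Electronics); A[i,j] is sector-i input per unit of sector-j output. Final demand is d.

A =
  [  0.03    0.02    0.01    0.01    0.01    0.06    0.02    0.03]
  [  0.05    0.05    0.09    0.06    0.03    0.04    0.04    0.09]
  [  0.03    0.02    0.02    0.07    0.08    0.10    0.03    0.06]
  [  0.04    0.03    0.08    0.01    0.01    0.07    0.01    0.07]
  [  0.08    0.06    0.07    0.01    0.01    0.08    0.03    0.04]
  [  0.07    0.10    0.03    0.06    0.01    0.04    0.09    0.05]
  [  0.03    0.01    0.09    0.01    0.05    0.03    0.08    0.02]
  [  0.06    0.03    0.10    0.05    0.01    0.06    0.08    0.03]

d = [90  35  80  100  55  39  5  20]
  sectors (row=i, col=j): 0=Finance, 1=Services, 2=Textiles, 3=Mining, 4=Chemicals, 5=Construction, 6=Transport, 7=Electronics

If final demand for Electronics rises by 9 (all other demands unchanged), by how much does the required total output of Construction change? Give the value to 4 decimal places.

0.7653

Form M = I − A:
  [  0.97   -0.02   -0.01   -0.01   -0.01   -0.06   -0.02   -0.03]
  [ -0.05    0.95   -0.09   -0.06   -0.03   -0.04   -0.04   -0.09]
  [ -0.03   -0.02    0.98   -0.07   -0.08   -0.10   -0.03   -0.06]
  [ -0.04   -0.03   -0.08    0.99   -0.01   -0.07   -0.01   -0.07]
  [ -0.08   -0.06   -0.07   -0.01    0.99   -0.08   -0.03   -0.04]
  [ -0.07   -0.10   -0.03   -0.06   -0.01    0.96   -0.09   -0.05]
  [ -0.03   -0.01   -0.09   -0.01   -0.05   -0.03    0.92   -0.02]
  [ -0.06   -0.03   -0.10   -0.05   -0.01   -0.06   -0.08    0.97]
Leontief inverse L = M⁻¹:
  [  1.0453    0.0342    0.0271    0.0220    0.0171    0.0765    0.0372    0.0442]
  [  0.0836    1.0769    0.1328    0.0882    0.0510    0.0848    0.0748    0.1251]
  [  0.0647    0.0507    1.0595    0.0933    0.0943    0.1389    0.0638    0.0913]
  [  0.0651    0.0520    0.1079    1.0332    0.0253    0.1020    0.0375    0.0951]
  [  0.1082    0.0854    0.1014    0.0349    1.0273    0.1153    0.0606    0.0696]
  [  0.1018    0.1259    0.0749    0.0852    0.0298    1.0790    0.1250    0.0850]
  [  0.0532    0.0283    0.1181    0.0283    0.0681    0.0617    1.1054    0.0424]
  [  0.0891    0.0543    0.1360    0.0749    0.0317    0.1000    0.1126    1.0613]
Total output x = L · d:
  x_0 = 1.0453·90 + 0.0342·35 + 0.0271·80 + 0.0220·100 + 0.0171·55 + 0.0765·39 + 0.0372·5 + 0.0442·20 = 104.6276
  x_1 = 0.0836·90 + 1.0769·35 + 0.1328·80 + 0.0882·100 + 0.0510·55 + 0.0848·39 + 0.0748·5 + 0.1251·20 = 73.6510
  x_2 = 0.0647·90 + 0.0507·35 + 1.0595·80 + 0.0933·100 + 0.0943·55 + 0.1389·39 + 0.0638·5 + 0.0913·20 = 114.4303
  x_3 = 0.0651·90 + 0.0520·35 + 0.1079·80 + 1.0332·100 + 0.0253·55 + 0.1020·39 + 0.0375·5 + 0.0951·20 = 127.0847
  x_4 = 0.1082·90 + 0.0854·35 + 0.1014·80 + 0.0349·100 + 1.0273·55 + 0.1153·39 + 0.0606·5 + 0.0696·20 = 87.0162
  x_5 = 0.1018·90 + 0.1259·35 + 0.0749·80 + 0.0852·100 + 0.0298·55 + 1.0790·39 + 0.1250·5 + 0.0850·20 = 74.1202
  x_6 = 0.0532·90 + 0.0283·35 + 0.1181·80 + 0.0283·100 + 0.0681·55 + 0.0617·39 + 1.1054·5 + 0.0424·20 = 30.5801
  x_7 = 0.0891·90 + 0.0543·35 + 0.1360·80 + 0.0749·100 + 0.0317·55 + 0.1000·39 + 0.1126·5 + 1.0613·20 = 55.7198
Δx_5 = L[5,7] · Δd_7 = 0.0850 · 9 = 0.7653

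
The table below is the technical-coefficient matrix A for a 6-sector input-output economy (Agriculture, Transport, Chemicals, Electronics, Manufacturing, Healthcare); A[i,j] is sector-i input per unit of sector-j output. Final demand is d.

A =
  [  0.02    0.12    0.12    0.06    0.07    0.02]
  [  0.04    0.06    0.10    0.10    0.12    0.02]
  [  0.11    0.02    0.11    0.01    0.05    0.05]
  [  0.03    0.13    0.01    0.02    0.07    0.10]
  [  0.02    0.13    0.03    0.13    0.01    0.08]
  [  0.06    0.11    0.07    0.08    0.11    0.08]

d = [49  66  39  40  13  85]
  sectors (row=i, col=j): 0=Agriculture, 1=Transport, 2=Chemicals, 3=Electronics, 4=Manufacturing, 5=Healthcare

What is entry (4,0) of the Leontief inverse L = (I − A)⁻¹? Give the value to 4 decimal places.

Form M = I − A:
  [  0.98   -0.12   -0.12   -0.06   -0.07   -0.02]
  [ -0.04    0.94   -0.10   -0.10   -0.12   -0.02]
  [ -0.11   -0.02    0.89   -0.01   -0.05   -0.05]
  [ -0.03   -0.13   -0.01    0.98   -0.07   -0.10]
  [ -0.02   -0.13   -0.03   -0.13    0.99   -0.08]
  [ -0.06   -0.11   -0.07   -0.08   -0.11    0.92]
Leontief inverse L = M⁻¹:
  [  1.0561    0.1761    0.1719    0.1048    0.1185    0.0578]
  [  0.0747    1.1278    0.1492    0.1487    0.1673    0.0650]
  [  0.1413    0.0709    1.1605    0.0462    0.0894    0.0805]
  [  0.0575    0.1891    0.0557    1.0708    0.1205    0.1353]
  [  0.0510    0.1941    0.0762    0.1751    1.0669    0.1213]
  [  0.0997    0.1914    0.1313    0.1422    0.1726    1.1309]
Total output x = L · d:
  x_0 = 1.0561·49 + 0.1761·66 + 0.1719·39 + 0.1048·40 + 0.1185·13 + 0.0578·85 = 80.7259
  x_1 = 0.0747·49 + 1.1278·66 + 0.1492·39 + 0.1487·40 + 0.1673·13 + 0.0650·85 = 97.5607
  x_2 = 0.1413·49 + 0.0709·66 + 1.1605·39 + 0.0462·40 + 0.0894·13 + 0.0805·85 = 66.7109
  x_3 = 0.0575·49 + 0.1891·66 + 0.0557·39 + 1.0708·40 + 0.1205·13 + 0.1353·85 = 73.3710
  x_4 = 0.0510·49 + 0.1941·66 + 0.0762·39 + 0.1751·40 + 1.0669·13 + 0.1213·85 = 49.4669
  x_5 = 0.0997·49 + 0.1914·66 + 0.1313·39 + 0.1422·40 + 0.1726·13 + 1.1309·85 = 126.6913

L[4,0] = 0.0510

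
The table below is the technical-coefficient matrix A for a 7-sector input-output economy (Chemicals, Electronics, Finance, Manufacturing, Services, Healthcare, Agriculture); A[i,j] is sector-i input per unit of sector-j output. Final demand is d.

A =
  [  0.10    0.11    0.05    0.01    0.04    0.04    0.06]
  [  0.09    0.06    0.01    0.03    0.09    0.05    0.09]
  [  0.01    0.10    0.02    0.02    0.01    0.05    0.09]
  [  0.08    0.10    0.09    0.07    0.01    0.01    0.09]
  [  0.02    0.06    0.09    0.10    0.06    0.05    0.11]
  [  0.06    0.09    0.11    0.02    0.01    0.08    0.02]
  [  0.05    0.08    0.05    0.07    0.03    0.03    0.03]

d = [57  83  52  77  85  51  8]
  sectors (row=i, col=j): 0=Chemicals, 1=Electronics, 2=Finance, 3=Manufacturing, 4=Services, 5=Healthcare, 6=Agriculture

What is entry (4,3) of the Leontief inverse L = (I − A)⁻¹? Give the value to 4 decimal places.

Form M = I − A:
  [  0.90   -0.11   -0.05   -0.01   -0.04   -0.04   -0.06]
  [ -0.09    0.94   -0.01   -0.03   -0.09   -0.05   -0.09]
  [ -0.01   -0.10    0.98   -0.02   -0.01   -0.05   -0.09]
  [ -0.08   -0.10   -0.09    0.93   -0.01   -0.01   -0.09]
  [ -0.02   -0.06   -0.09   -0.10    0.94   -0.05   -0.11]
  [ -0.06   -0.09   -0.11   -0.02   -0.01    0.92   -0.02]
  [ -0.05   -0.08   -0.05   -0.07   -0.03   -0.03    0.97]
Leontief inverse L = M⁻¹:
  [  1.1442    0.1670    0.0833    0.0366    0.0701    0.0710    0.1068]
  [  0.1338    1.1188    0.0512    0.0636    0.1193    0.0811    0.1379]
  [  0.0415    0.1397    1.0449    0.0415    0.0313    0.0723    0.1214]
  [  0.1270    0.1635    0.1245    1.1003    0.0390    0.0399    0.1419]
  [  0.0657    0.1285    0.1352    0.1391    1.0880    0.0833    0.1665]
  [  0.0980    0.1448    0.1413    0.0410    0.0338    1.1111    0.0632]
  [  0.0864    0.1283    0.0799    0.0942    0.0526    0.0539    1.0714]
Total output x = L · d:
  x_0 = 1.1442·57 + 0.1670·83 + 0.0833·52 + 0.0366·77 + 0.0701·85 + 0.0710·51 + 0.1068·8 = 96.6710
  x_1 = 0.1338·57 + 1.1188·83 + 0.0512·52 + 0.0636·77 + 0.1193·85 + 0.0811·51 + 0.1379·8 = 123.4257
  x_2 = 0.0415·57 + 0.1397·83 + 1.0449·52 + 0.0415·77 + 0.0313·85 + 0.0723·51 + 0.1214·8 = 78.8155
  x_3 = 0.1270·57 + 0.1635·83 + 0.1245·52 + 1.1003·77 + 0.0390·85 + 0.0399·51 + 0.1419·8 = 118.4982
  x_4 = 0.0657·57 + 0.1285·83 + 0.1352·52 + 0.1391·77 + 1.0880·85 + 0.0833·51 + 0.1665·8 = 130.2081
  x_5 = 0.0980·57 + 0.1448·83 + 0.1413·52 + 0.0410·77 + 0.0338·85 + 1.1111·51 + 0.0632·8 = 88.1586
  x_6 = 0.0864·57 + 0.1283·83 + 0.0799·52 + 0.0942·77 + 0.0526·85 + 0.0539·51 + 1.0714·8 = 42.7776

L[4,3] = 0.1391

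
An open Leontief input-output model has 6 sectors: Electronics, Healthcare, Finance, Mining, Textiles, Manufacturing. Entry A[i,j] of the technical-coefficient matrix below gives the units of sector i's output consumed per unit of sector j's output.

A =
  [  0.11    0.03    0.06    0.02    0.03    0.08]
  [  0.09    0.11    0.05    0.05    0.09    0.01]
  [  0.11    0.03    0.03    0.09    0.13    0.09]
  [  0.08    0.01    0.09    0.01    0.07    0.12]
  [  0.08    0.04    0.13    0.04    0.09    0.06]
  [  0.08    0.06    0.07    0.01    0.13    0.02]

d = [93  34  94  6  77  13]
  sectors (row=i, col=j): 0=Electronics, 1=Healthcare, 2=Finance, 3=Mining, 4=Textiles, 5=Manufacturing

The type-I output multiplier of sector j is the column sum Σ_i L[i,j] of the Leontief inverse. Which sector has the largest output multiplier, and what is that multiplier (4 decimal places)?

Form M = I − A:
  [  0.89   -0.03   -0.06   -0.02   -0.03   -0.08]
  [ -0.09    0.89   -0.05   -0.05   -0.09   -0.01]
  [ -0.11   -0.03    0.97   -0.09   -0.13   -0.09]
  [ -0.08   -0.01   -0.09    0.99   -0.07   -0.12]
  [ -0.08   -0.04   -0.13   -0.04    0.91   -0.06]
  [ -0.08   -0.06   -0.07   -0.01   -0.13    0.98]
Leontief inverse L = M⁻¹:
  [  1.1617    0.0540    0.0968    0.0392    0.0767    0.1138]
  [  0.1523    1.1429    0.0986    0.0762    0.1453    0.0514]
  [  0.1824    0.0627    1.0929    0.1156    0.1975    0.1421]
  [  0.1394    0.0374    0.1353    1.0340    0.1298    0.1587]
  [  0.1501    0.0714    0.1827    0.0711    1.1581    0.1094]
  [  0.1385    0.0887    0.1176    0.0361    0.1842    1.0591]
Total output x = L · d:
  x_0 = 1.1617·93 + 0.0540·34 + 0.0968·94 + 0.0392·6 + 0.0767·77 + 0.1138·13 = 126.5896
  x_1 = 0.1523·93 + 1.1429·34 + 0.0986·94 + 0.0762·6 + 0.1453·77 + 0.0514·13 = 74.6034
  x_2 = 0.1824·93 + 0.0627·34 + 1.0929·94 + 0.1156·6 + 0.1975·77 + 0.1421·13 = 139.5777
  x_3 = 0.1394·93 + 0.0374·34 + 0.1353·94 + 1.0340·6 + 0.1298·77 + 0.1587·13 = 45.2234
  x_4 = 0.1501·93 + 0.0714·34 + 0.1827·94 + 0.0711·6 + 1.1581·77 + 0.1094·13 = 124.5855
  x_5 = 0.1385·93 + 0.0887·34 + 0.1176·94 + 0.0361·6 + 0.1842·77 + 1.0591·13 = 55.1247
Output multipliers (column sums of L):
  Electronics: 1.9243
  Healthcare: 1.4572
  Finance: 1.7239
  Mining: 1.3722
  Textiles: 1.8918
  Manufacturing: 1.6345

Electronics (1.9243)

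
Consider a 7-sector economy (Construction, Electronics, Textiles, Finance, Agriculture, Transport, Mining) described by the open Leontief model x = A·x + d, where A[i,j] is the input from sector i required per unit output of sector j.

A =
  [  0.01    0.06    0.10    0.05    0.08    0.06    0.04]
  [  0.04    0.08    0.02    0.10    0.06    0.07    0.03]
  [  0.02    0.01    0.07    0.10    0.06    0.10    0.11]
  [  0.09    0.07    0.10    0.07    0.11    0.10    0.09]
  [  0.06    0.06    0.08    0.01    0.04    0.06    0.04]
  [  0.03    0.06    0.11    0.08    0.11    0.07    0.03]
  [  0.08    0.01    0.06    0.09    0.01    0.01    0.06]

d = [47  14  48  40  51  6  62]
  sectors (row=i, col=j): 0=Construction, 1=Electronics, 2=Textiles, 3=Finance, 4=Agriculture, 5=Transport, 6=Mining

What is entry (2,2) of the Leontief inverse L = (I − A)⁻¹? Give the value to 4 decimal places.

L[2,2] = 1.1400

Form M = I − A:
  [  0.99   -0.06   -0.10   -0.05   -0.08   -0.06   -0.04]
  [ -0.04    0.92   -0.02   -0.10   -0.06   -0.07   -0.03]
  [ -0.02   -0.01    0.93   -0.10   -0.06   -0.10   -0.11]
  [ -0.09   -0.07   -0.10    0.93   -0.11   -0.10   -0.09]
  [ -0.06   -0.06   -0.08   -0.01    0.96   -0.06   -0.04]
  [ -0.03   -0.06   -0.11   -0.08   -0.11    0.93   -0.03]
  [ -0.08   -0.01   -0.06   -0.09   -0.01   -0.01    0.94]
Leontief inverse L = M⁻¹:
  [  1.0442    0.0941    0.1549    0.1020    0.1279    0.1112    0.0843]
  [  0.0769    1.1205    0.0775    0.1516    0.1134    0.1220    0.0713]
  [  0.0648    0.0487    1.1400    0.1619    0.1180    0.1572    0.1632]
  [  0.1423    0.1239    0.1882    1.1486    0.1848    0.1758    0.1555]
  [  0.0860    0.0893    0.1272    0.0557    1.0813    0.1025    0.0760]
  [  0.0723    0.1035    0.1795    0.1419    0.1708    1.1342    0.0844]
  [  0.1091    0.0369    0.1081    0.1327    0.0506    0.0508    1.0988]
Total output x = L · d:
  x_0 = 1.0442·47 + 0.0941·14 + 0.1549·48 + 0.1020·40 + 0.1279·51 + 0.1112·6 + 0.0843·62 = 74.3281
  x_1 = 0.0769·47 + 1.1205·14 + 0.0775·48 + 0.1516·40 + 0.1134·51 + 0.1220·6 + 0.0713·62 = 40.0197
  x_2 = 0.0648·47 + 0.0487·14 + 1.1400·48 + 0.1619·40 + 0.1180·51 + 0.1572·6 + 0.1632·62 = 82.0008
  x_3 = 0.1423·47 + 0.1239·14 + 0.1882·48 + 1.1486·40 + 0.1848·51 + 0.1758·6 + 0.1555·62 = 83.5212
  x_4 = 0.0860·47 + 0.0893·14 + 0.1272·48 + 0.0557·40 + 1.0813·51 + 0.1025·6 + 0.0760·62 = 74.0997
  x_5 = 0.0723·47 + 0.1035·14 + 0.1795·48 + 0.1419·40 + 0.1708·51 + 1.1342·6 + 0.0844·62 = 39.8907
  x_6 = 0.1091·47 + 0.0369·14 + 0.1081·48 + 0.1327·40 + 0.0506·51 + 0.0508·6 + 1.0988·62 = 87.1525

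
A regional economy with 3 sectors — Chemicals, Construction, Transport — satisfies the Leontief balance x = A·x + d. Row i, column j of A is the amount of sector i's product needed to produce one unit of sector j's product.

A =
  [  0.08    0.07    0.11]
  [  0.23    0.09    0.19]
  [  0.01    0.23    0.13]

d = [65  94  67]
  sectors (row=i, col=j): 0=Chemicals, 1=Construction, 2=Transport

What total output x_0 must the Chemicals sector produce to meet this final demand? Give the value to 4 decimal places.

96.4038

Form M = I − A:
  [  0.92   -0.07   -0.11]
  [ -0.23    0.91   -0.19]
  [ -0.01   -0.23    0.87]
Leontief inverse L = M⁻¹:
  [  1.1211    0.1292    0.1700]
  [  0.3028    1.1980    0.2999]
  [  0.0929    0.3182    1.2307]
Total output x = L · d:
  x_0 = 1.1211·65 + 0.1292·94 + 0.1700·67 = 96.4038
  x_1 = 0.3028·65 + 1.1980·94 + 0.2999·67 = 152.3844
  x_2 = 0.0929·65 + 0.3182·94 + 1.2307·67 = 118.4051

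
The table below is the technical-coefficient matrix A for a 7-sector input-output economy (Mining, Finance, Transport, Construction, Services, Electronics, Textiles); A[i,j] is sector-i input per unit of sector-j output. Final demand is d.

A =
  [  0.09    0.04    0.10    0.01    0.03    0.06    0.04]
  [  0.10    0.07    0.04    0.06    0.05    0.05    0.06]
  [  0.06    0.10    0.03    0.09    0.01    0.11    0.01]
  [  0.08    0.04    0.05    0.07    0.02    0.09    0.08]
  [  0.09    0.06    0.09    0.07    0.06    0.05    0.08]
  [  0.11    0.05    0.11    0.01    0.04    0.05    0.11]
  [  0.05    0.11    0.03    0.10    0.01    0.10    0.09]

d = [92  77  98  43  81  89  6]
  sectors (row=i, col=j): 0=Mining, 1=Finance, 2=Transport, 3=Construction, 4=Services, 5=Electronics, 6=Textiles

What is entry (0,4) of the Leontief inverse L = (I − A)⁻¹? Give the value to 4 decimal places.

L[0,4] = 0.0489

Form M = I − A:
  [  0.91   -0.04   -0.10   -0.01   -0.03   -0.06   -0.04]
  [ -0.10    0.93   -0.04   -0.06   -0.05   -0.05   -0.06]
  [ -0.06   -0.10    0.97   -0.09   -0.01   -0.11   -0.01]
  [ -0.08   -0.04   -0.05    0.93   -0.02   -0.09   -0.08]
  [ -0.09   -0.06   -0.09   -0.07    0.94   -0.05   -0.08]
  [ -0.11   -0.05   -0.11   -0.01   -0.04    0.95   -0.11]
  [ -0.05   -0.11   -0.03   -0.10   -0.01   -0.10    0.91]
Leontief inverse L = M⁻¹:
  [  1.1439    0.0848    0.1430    0.0449    0.0489    0.1084    0.0788]
  [  0.1639    1.1198    0.0904    0.1013    0.0735    0.1048    0.1101]
  [  0.1241    0.1447    1.0793    0.1258    0.0333    0.1604    0.0602]
  [  0.1435    0.0911    0.1005    1.1114    0.0418    0.1469    0.1326]
  [  0.1626    0.1205    0.1462    0.1214    1.0860    0.1166    0.1369]
  [  0.1781    0.1110    0.1633    0.0591    0.0638    1.1147    0.1625]
  [  0.1239    0.1683    0.0850    0.1488    0.0362    0.1638    1.1524]
Total output x = L · d:
  x_0 = 1.1439·92 + 0.0848·77 + 0.1430·98 + 0.0449·43 + 0.0489·81 + 0.1084·89 + 0.0788·6 = 141.7989
  x_1 = 0.1639·92 + 1.1198·77 + 0.0904·98 + 0.1013·43 + 0.0735·81 + 0.1048·89 + 0.1101·6 = 130.4620
  x_2 = 0.1241·92 + 0.1447·77 + 1.0793·98 + 0.1258·43 + 0.0333·81 + 0.1604·89 + 0.0602·6 = 151.0832
  x_3 = 0.1435·92 + 0.0911·77 + 0.1005·98 + 1.1114·43 + 0.0418·81 + 0.1469·89 + 0.1326·6 = 95.1096
  x_4 = 0.1626·92 + 0.1205·77 + 0.1462·98 + 0.1214·43 + 1.0860·81 + 0.1166·89 + 0.1369·6 = 142.9444
  x_5 = 0.1781·92 + 0.1110·77 + 0.1633·98 + 0.0591·43 + 0.0638·81 + 1.1147·89 + 0.1625·6 = 148.8374
  x_6 = 0.1239·92 + 0.1683·77 + 0.0850·98 + 0.1488·43 + 0.0362·81 + 0.1638·89 + 1.1524·6 = 63.5136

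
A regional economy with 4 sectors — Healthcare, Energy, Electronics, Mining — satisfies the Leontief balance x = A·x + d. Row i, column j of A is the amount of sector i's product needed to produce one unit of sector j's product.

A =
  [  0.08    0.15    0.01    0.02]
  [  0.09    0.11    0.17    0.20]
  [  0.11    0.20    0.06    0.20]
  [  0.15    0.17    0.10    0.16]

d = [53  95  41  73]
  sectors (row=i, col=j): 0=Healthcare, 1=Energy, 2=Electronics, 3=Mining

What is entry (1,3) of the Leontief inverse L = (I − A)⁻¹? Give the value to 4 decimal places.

Form M = I − A:
  [  0.92   -0.15   -0.01   -0.02]
  [ -0.09    0.89   -0.17   -0.20]
  [ -0.11   -0.20    0.94   -0.20]
  [ -0.15   -0.17   -0.10    0.84]
Leontief inverse L = M⁻¹:
  [  1.1317    0.2229    0.0624    0.0949]
  [  0.2218    1.2958    0.2771    0.3798]
  [  0.2382    0.3756    1.1741    0.3746]
  [  0.2753    0.3468    0.2070    1.3289]
Total output x = L · d:
  x_0 = 1.1317·53 + 0.2229·95 + 0.0624·41 + 0.0949·73 = 90.6412
  x_1 = 0.2218·53 + 1.2958·95 + 0.2771·41 + 0.3798·73 = 173.9422
  x_2 = 0.2382·53 + 0.3756·95 + 1.1741·41 + 0.3746·73 = 123.7926
  x_3 = 0.2753·53 + 0.3468·95 + 0.2070·41 + 1.3289·73 = 153.0305

L[1,3] = 0.3798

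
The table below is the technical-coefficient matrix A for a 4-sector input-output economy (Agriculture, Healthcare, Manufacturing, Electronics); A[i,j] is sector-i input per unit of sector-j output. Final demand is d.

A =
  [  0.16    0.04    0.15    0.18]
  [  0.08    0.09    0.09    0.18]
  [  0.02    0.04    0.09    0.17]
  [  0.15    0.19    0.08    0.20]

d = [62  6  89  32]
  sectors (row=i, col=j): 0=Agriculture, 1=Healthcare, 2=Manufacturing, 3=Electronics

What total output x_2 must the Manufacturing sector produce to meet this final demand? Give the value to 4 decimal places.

118.0123

Form M = I − A:
  [  0.84   -0.04   -0.15   -0.18]
  [ -0.08    0.91   -0.09   -0.18]
  [ -0.02   -0.04    0.91   -0.17]
  [ -0.15   -0.19   -0.08    0.80]
Leontief inverse L = M⁻¹:
  [  1.2775    0.1458    0.2580    0.3751]
  [  0.1788    1.1865    0.1771    0.3448]
  [  0.0903    0.1153    1.1507    0.2908]
  [  0.2910    0.3207    0.2055    1.4313]
Total output x = L · d:
  x_0 = 1.2775·62 + 0.1458·6 + 0.2580·89 + 0.3751·32 = 115.0391
  x_1 = 0.1788·62 + 1.1865·6 + 0.1771·89 + 0.3448·32 = 45.0055
  x_2 = 0.0903·62 + 0.1153·6 + 1.1507·89 + 0.2908·32 = 118.0123
  x_3 = 0.2910·62 + 0.3207·6 + 0.2055·89 + 1.4313·32 = 84.0599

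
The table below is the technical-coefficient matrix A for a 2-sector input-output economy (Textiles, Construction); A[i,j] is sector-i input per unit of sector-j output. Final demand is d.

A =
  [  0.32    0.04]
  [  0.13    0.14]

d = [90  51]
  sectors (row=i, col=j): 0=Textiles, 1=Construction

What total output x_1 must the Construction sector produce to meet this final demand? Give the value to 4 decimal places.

Form M = I − A:
  [  0.68   -0.04]
  [ -0.13    0.86]
Leontief inverse L = M⁻¹:
  [  1.4838    0.0690]
  [  0.2243    1.1732]
Total output x = L · d:
  x_0 = 1.4838·90 + 0.0690·51 = 137.0600
  x_1 = 0.2243·90 + 1.1732·51 = 80.0207

80.0207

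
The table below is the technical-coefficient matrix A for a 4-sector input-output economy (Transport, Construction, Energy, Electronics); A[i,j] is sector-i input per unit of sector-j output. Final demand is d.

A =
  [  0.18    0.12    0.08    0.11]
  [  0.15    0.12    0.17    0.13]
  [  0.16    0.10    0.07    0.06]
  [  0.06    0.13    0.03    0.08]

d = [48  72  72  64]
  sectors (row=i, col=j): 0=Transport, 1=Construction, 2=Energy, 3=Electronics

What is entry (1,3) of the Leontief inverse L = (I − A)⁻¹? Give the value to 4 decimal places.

L[1,3] = 0.2272

Form M = I − A:
  [  0.82   -0.12   -0.08   -0.11]
  [ -0.15    0.88   -0.17   -0.13]
  [ -0.16   -0.10    0.93   -0.06]
  [ -0.06   -0.13   -0.03    0.92]
Leontief inverse L = M⁻¹:
  [  1.3066    0.2257    0.1601    0.1985]
  [  0.2939    1.2395    0.2592    0.2272]
  [  0.2651    0.1847    1.1361    0.1319]
  [  0.1354    0.1959    0.0841    1.1363]
Total output x = L · d:
  x_0 = 1.3066·48 + 0.2257·72 + 0.1601·72 + 0.1985·64 = 103.1945
  x_1 = 0.2939·48 + 1.2395·72 + 0.2592·72 + 0.2272·64 = 136.5504
  x_2 = 0.2651·48 + 0.1847·72 + 1.1361·72 + 0.1319·64 = 116.2678
  x_3 = 0.1354·48 + 0.1959·72 + 0.0841·72 + 1.1363·64 = 99.3818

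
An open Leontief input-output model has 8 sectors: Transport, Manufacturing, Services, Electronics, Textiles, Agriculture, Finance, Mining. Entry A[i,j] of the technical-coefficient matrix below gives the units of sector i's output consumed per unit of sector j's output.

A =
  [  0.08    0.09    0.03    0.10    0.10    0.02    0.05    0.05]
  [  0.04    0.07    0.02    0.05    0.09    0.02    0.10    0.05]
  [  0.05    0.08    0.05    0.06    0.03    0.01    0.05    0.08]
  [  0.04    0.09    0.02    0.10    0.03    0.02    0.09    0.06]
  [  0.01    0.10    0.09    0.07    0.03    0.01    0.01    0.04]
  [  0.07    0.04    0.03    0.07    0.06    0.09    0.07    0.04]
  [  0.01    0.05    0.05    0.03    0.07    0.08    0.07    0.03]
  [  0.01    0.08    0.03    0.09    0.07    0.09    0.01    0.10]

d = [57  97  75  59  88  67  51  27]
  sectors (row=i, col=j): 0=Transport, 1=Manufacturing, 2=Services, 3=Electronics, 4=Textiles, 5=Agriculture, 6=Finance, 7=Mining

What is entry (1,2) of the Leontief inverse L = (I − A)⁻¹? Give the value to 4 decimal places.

Form M = I − A:
  [  0.92   -0.09   -0.03   -0.10   -0.10   -0.02   -0.05   -0.05]
  [ -0.04    0.93   -0.02   -0.05   -0.09   -0.02   -0.10   -0.05]
  [ -0.05   -0.08    0.95   -0.06   -0.03   -0.01   -0.05   -0.08]
  [ -0.04   -0.09   -0.02    0.90   -0.03   -0.02   -0.09   -0.06]
  [ -0.01   -0.10   -0.09   -0.07    0.97   -0.01   -0.01   -0.04]
  [ -0.07   -0.04   -0.03   -0.07   -0.06    0.91   -0.07   -0.04]
  [ -0.01   -0.05   -0.05   -0.03   -0.07   -0.08    0.93   -0.03]
  [ -0.01   -0.08   -0.03   -0.09   -0.07   -0.09   -0.01    0.90]
Leontief inverse L = M⁻¹:
  [  1.1129    0.1628    0.0671    0.1669    0.1551    0.0532    0.1039    0.1007]
  [  0.0644    1.1284    0.0529    0.1019    0.1363    0.0522    0.1439    0.0909]
  [  0.0756    0.1363    1.0774    0.1122    0.0753    0.0401    0.0927    0.1232]
  [  0.0671    0.1499    0.0495    1.1556    0.0791    0.0542    0.1403    0.1041]
  [  0.0330    0.1495    0.1137    0.1145    1.0665    0.0316    0.0497    0.0783]
  [  0.1027    0.1020    0.0631    0.1300    0.1105    1.1270    0.1194    0.0846]
  [  0.0343    0.0993    0.0791    0.0753    0.1092    0.1108    1.1095    0.0662]
  [  0.0405    0.1446    0.0624    0.1530    0.1195    0.1284    0.0592    1.1501]
Total output x = L · d:
  x_0 = 1.1129·57 + 0.1628·97 + 0.0671·75 + 0.1669·59 + 0.1551·88 + 0.0532·67 + 0.1039·51 + 0.1007·27 = 119.3467
  x_1 = 0.0644·57 + 1.1284·97 + 0.0529·75 + 0.1019·59 + 0.1363·88 + 0.0522·67 + 0.1439·51 + 0.0909·27 = 148.3866
  x_2 = 0.0756·57 + 0.1363·97 + 1.0774·75 + 0.1122·59 + 0.0753·88 + 0.0401·67 + 0.0927·51 + 0.1232·27 = 122.3151
  x_3 = 0.0671·57 + 0.1499·97 + 0.0495·75 + 1.1556·59 + 0.0791·88 + 0.0542·67 + 0.1403·51 + 0.1041·27 = 110.8165
  x_4 = 0.0330·57 + 0.1495·97 + 0.1137·75 + 0.1145·59 + 1.0665·88 + 0.0316·67 + 0.0497·51 + 0.0783·27 = 132.2863
  x_5 = 0.1027·57 + 0.1020·97 + 0.0631·75 + 0.1300·59 + 0.1105·88 + 1.1270·67 + 0.1194·51 + 0.0846·27 = 121.7560
  x_6 = 0.0343·57 + 0.0993·97 + 0.0791·75 + 0.0753·59 + 0.1092·88 + 0.1108·67 + 1.1095·51 + 0.0662·27 = 97.3658
  x_7 = 0.0405·57 + 0.1446·97 + 0.0624·75 + 0.1530·59 + 0.1195·88 + 0.1284·67 + 0.0592·51 + 1.1501·27 = 83.2212

L[1,2] = 0.0529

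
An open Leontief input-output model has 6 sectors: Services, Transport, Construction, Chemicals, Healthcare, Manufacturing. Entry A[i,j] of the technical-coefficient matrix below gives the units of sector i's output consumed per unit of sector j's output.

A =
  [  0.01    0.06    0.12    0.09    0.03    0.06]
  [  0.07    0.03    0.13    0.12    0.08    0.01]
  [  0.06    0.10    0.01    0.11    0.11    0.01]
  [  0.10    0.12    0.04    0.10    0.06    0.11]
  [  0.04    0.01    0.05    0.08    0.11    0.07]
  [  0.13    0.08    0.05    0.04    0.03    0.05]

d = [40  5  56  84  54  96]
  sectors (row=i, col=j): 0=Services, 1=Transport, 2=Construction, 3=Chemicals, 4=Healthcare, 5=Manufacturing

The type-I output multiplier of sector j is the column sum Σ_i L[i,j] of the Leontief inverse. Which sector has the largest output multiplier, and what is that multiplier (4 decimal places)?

Form M = I − A:
  [  0.99   -0.06   -0.12   -0.09   -0.03   -0.06]
  [ -0.07    0.97   -0.13   -0.12   -0.08   -0.01]
  [ -0.06   -0.10    0.99   -0.11   -0.11   -0.01]
  [ -0.10   -0.12   -0.04    0.90   -0.06   -0.11]
  [ -0.04   -0.01   -0.05   -0.08    0.89   -0.07]
  [ -0.13   -0.08   -0.05   -0.04   -0.03    0.95]
Leontief inverse L = M⁻¹:
  [  1.0579    0.1087    0.1572    0.1506    0.0781    0.0928]
  [  0.1194    1.0860    0.1745    0.1927    0.1380    0.0533]
  [  0.1054    0.1434    1.0595    0.1758    0.1610    0.0515]
  [  0.1644    0.1817    0.1057    1.1824    0.1200    0.1592]
  [  0.0830    0.0512    0.0858    0.1330    1.1542    0.1071]
  [  0.1699    0.1231    0.0991    0.1001    0.0723    1.0826]
Total output x = L · d:
  x_0 = 1.0579·40 + 0.1087·5 + 0.1572·56 + 0.1506·84 + 0.0781·54 + 0.0928·96 = 77.4399
  x_1 = 0.1194·40 + 1.0860·5 + 0.1745·56 + 0.1927·84 + 0.1380·54 + 0.0533·96 = 48.7334
  x_2 = 0.1054·40 + 0.1434·5 + 1.0595·56 + 0.1758·84 + 0.1610·54 + 0.0515·96 = 92.6699
  x_3 = 0.1644·40 + 0.1817·5 + 0.1057·56 + 1.1824·84 + 0.1200·54 + 0.1592·96 = 134.4898
  x_4 = 0.0830·40 + 0.0512·5 + 0.0858·56 + 0.1330·84 + 1.1542·54 + 0.1071·96 = 92.1594
  x_5 = 0.1699·40 + 0.1231·5 + 0.0991·56 + 0.1001·84 + 0.0723·54 + 1.0826·96 = 129.2039
Output multipliers (column sums of L):
  Services: 1.6999
  Transport: 1.6941
  Construction: 1.6819
  Chemicals: 1.9345
  Healthcare: 1.7236
  Manufacturing: 1.5465

Chemicals (1.9345)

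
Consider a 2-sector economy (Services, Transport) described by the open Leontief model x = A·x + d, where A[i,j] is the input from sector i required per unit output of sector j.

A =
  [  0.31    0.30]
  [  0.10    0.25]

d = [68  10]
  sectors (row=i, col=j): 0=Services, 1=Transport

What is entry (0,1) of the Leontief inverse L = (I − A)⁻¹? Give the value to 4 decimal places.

Form M = I − A:
  [  0.69   -0.30]
  [ -0.10    0.75]
Leontief inverse L = M⁻¹:
  [  1.5385    0.6154]
  [  0.2051    1.4154]
Total output x = L · d:
  x_0 = 1.5385·68 + 0.6154·10 = 110.7692
  x_1 = 0.2051·68 + 1.4154·10 = 28.1026

L[0,1] = 0.6154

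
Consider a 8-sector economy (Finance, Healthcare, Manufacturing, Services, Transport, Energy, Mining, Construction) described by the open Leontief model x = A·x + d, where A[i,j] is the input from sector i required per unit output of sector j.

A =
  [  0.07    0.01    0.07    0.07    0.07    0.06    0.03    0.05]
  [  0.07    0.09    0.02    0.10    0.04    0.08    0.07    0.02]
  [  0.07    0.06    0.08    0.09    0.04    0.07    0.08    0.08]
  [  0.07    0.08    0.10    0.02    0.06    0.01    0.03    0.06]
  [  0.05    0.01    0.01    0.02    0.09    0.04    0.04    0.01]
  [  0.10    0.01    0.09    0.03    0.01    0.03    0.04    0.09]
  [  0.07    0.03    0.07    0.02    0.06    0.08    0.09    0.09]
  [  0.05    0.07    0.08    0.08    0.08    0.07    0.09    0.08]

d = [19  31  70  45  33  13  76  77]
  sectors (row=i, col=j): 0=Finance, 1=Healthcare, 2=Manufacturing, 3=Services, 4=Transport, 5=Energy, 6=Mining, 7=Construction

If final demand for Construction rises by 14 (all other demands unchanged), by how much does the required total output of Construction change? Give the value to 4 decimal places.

16.0831

Form M = I − A:
  [  0.93   -0.01   -0.07   -0.07   -0.07   -0.06   -0.03   -0.05]
  [ -0.07    0.91   -0.02   -0.10   -0.04   -0.08   -0.07   -0.02]
  [ -0.07   -0.06    0.92   -0.09   -0.04   -0.07   -0.08   -0.08]
  [ -0.07   -0.08   -0.10    0.98   -0.06   -0.01   -0.03   -0.06]
  [ -0.05   -0.01   -0.01   -0.02    0.91   -0.04   -0.04   -0.01]
  [ -0.10   -0.01   -0.09   -0.03   -0.01    0.97   -0.04   -0.09]
  [ -0.07   -0.03   -0.07   -0.02   -0.06   -0.08    0.91   -0.09]
  [ -0.05   -0.07   -0.08   -0.08   -0.08   -0.07   -0.09    0.92]
Leontief inverse L = M⁻¹:
  [  1.1241    0.0427    0.1239    0.1110    0.1158    0.1011    0.0742    0.0984]
  [  0.1336    1.1305    0.0796    0.1464    0.0889    0.1276    0.1200    0.0735]
  [  0.1444    0.1094    1.1541    0.1485    0.1004    0.1295    0.1443    0.1481]
  [  0.1244    0.1180    0.1504    1.0694    0.1071    0.0580    0.0795    0.1068]
  [  0.0816    0.0249    0.0377    0.0409    1.1187    0.0643    0.0648    0.0357]
  [  0.1527    0.0441    0.1455    0.0761    0.0551    1.0750    0.0874    0.1412]
  [  0.1361    0.0690    0.1347    0.0715    0.1147    0.1350    1.1489    0.1521]
  [  0.1267    0.1204    0.1538    0.1394    0.1438    0.1321    0.1573    1.1488]
Total output x = L · d:
  x_0 = 1.1241·19 + 0.0427·31 + 0.1239·70 + 0.1110·45 + 0.1158·33 + 0.1011·13 + 0.0742·76 + 0.0984·77 = 54.7023
  x_1 = 0.1336·19 + 1.1305·31 + 0.0796·70 + 0.1464·45 + 0.0889·33 + 0.1276·13 + 0.1200·76 + 0.0735·77 = 69.1124
  x_2 = 0.1444·19 + 0.1094·31 + 1.1541·70 + 0.1485·45 + 0.1004·33 + 0.1295·13 + 0.1443·76 + 0.1481·77 = 120.9759
  x_3 = 0.1244·19 + 0.1180·31 + 0.1504·70 + 1.0694·45 + 0.1071·33 + 0.0580·13 + 0.0795·76 + 0.1068·77 = 83.2270
  x_4 = 0.0816·19 + 0.0249·31 + 0.0377·70 + 0.0409·45 + 1.1187·33 + 0.0643·13 + 0.0648·76 + 0.0357·77 = 52.2266
  x_5 = 0.1527·19 + 0.0441·31 + 0.1455·70 + 0.0761·45 + 0.0551·33 + 1.0750·13 + 0.0874·76 + 0.1412·77 = 51.1860
  x_6 = 0.1361·19 + 0.0690·31 + 0.1347·70 + 0.0715·45 + 0.1147·33 + 0.1350·13 + 1.1489·76 + 0.1521·77 = 121.9432
  x_7 = 0.1267·19 + 0.1204·31 + 0.1538·70 + 0.1394·45 + 0.1438·33 + 0.1321·13 + 0.1573·76 + 1.1488·77 = 130.0492
Δx_7 = L[7,7] · Δd_7 = 1.1488 · 14 = 16.0831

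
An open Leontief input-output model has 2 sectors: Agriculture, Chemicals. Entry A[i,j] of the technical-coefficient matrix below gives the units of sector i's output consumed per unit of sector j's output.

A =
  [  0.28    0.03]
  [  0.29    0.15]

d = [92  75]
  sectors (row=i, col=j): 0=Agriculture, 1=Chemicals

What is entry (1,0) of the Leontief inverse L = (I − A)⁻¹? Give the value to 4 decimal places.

L[1,0] = 0.4807

Form M = I − A:
  [  0.72   -0.03]
  [ -0.29    0.85]
Leontief inverse L = M⁻¹:
  [  1.4089    0.0497]
  [  0.4807    1.1934]
Total output x = L · d:
  x_0 = 1.4089·92 + 0.0497·75 = 133.3499
  x_1 = 0.4807·92 + 1.1934·75 = 133.7311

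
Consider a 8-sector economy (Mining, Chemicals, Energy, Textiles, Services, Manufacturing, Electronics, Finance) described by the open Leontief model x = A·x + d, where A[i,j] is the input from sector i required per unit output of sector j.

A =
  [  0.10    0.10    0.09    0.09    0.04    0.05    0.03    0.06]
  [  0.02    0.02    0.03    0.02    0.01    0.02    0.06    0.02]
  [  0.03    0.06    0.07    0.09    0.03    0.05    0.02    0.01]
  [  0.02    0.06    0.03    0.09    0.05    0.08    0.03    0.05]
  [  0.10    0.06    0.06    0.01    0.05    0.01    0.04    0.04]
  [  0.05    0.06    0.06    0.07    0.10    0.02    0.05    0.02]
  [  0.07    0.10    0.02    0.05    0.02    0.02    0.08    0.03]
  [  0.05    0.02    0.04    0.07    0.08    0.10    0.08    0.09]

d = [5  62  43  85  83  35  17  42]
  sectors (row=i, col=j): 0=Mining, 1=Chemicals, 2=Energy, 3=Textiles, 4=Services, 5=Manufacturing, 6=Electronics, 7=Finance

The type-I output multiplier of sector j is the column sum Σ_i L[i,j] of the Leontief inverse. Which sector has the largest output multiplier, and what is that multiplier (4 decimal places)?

Textiles (1.8227)

Form M = I − A:
  [  0.90   -0.10   -0.09   -0.09   -0.04   -0.05   -0.03   -0.06]
  [ -0.02    0.98   -0.03   -0.02   -0.01   -0.02   -0.06   -0.02]
  [ -0.03   -0.06    0.93   -0.09   -0.03   -0.05   -0.02   -0.01]
  [ -0.02   -0.06   -0.03    0.91   -0.05   -0.08   -0.03   -0.05]
  [ -0.10   -0.06   -0.06   -0.01    0.95   -0.01   -0.04   -0.04]
  [ -0.05   -0.06   -0.06   -0.07   -0.10    0.98   -0.05   -0.02]
  [ -0.07   -0.10   -0.02   -0.05   -0.02   -0.02    0.92   -0.03]
  [ -0.05   -0.02   -0.04   -0.07   -0.08   -0.10   -0.08    0.91]
Leontief inverse L = M⁻¹:
  [  1.1478    0.1548    0.1379    0.1501    0.0817    0.0932    0.0725    0.0969]
  [  0.0379    1.0416    0.0454    0.0408    0.0241    0.0340    0.0772    0.0325]
  [  0.0573    0.0943    1.0988    0.1277    0.0563    0.0760    0.0453    0.0306]
  [  0.0540    0.0985    0.0621    1.1313    0.0842    0.1103    0.0628    0.0768]
  [  0.1370    0.0992    0.0941    0.0485    1.0758    0.0368    0.0690    0.0653]
  [  0.0896    0.1032    0.0954    0.1108    0.1298    1.0488    0.0820    0.0468]
  [  0.1039    0.1393    0.0496    0.0877    0.0450    0.0466    1.1126    0.0550]
  [  0.1016    0.0754    0.0848    0.1259    0.1268    0.1403    0.1254    1.1279]
Total output x = L · d:
  x_0 = 1.1478·5 + 0.1548·62 + 0.1379·43 + 0.1501·85 + 0.0817·83 + 0.0932·35 + 0.0725·17 + 0.0969·42 = 49.3670
  x_1 = 0.0379·5 + 1.0416·62 + 0.0454·43 + 0.0408·85 + 0.0241·83 + 0.0340·35 + 0.0772·17 + 0.0325·42 = 76.0519
  x_2 = 0.0573·5 + 0.0943·62 + 1.0988·43 + 0.1277·85 + 0.0563·83 + 0.0760·35 + 0.0453·17 + 0.0306·42 = 73.6252
  x_3 = 0.0540·5 + 0.0985·62 + 0.0621·43 + 1.1313·85 + 0.0842·83 + 0.1103·35 + 0.0628·17 + 0.0768·42 = 120.3445
  x_4 = 0.1370·5 + 0.0992·62 + 0.0941·43 + 0.0485·85 + 1.0758·83 + 0.0368·35 + 0.0690·17 + 0.0653·42 = 109.4994
  x_5 = 0.0896·5 + 0.1032·62 + 0.0954·43 + 0.1108·85 + 0.1298·83 + 1.0488·35 + 0.0820·17 + 0.0468·42 = 71.2026
  x_6 = 0.1039·5 + 0.1393·62 + 0.0496·43 + 0.0877·85 + 0.0450·83 + 0.0466·35 + 1.1126·17 + 0.0550·42 = 45.3246
  x_7 = 0.1016·5 + 0.0754·62 + 0.0848·43 + 0.1259·85 + 0.1268·83 + 0.1403·35 + 0.1254·17 + 1.1279·42 = 84.4667
Output multipliers (column sums of L):
  Mining: 1.7290
  Chemicals: 1.8064
  Energy: 1.6680
  Textiles: 1.8227
  Services: 1.6236
  Manufacturing: 1.5858
  Electronics: 1.6468
  Finance: 1.5316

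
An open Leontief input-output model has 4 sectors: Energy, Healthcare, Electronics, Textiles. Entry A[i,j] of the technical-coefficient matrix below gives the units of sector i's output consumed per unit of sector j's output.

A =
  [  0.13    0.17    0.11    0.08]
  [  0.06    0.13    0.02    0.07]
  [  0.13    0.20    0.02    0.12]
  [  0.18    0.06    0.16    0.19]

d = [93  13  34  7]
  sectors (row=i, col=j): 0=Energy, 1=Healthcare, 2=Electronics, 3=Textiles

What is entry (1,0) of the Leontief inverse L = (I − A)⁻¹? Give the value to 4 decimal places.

L[1,0] = 0.1164

Form M = I − A:
  [  0.87   -0.17   -0.11   -0.08]
  [ -0.06    0.87   -0.02   -0.07]
  [ -0.13   -0.20    0.98   -0.12]
  [ -0.18   -0.06   -0.16    0.81]
Leontief inverse L = M⁻¹:
  [  1.2310    0.2920    0.1723    0.1723]
  [  0.1164    1.1939    0.0575    0.1232]
  [  0.2271    0.3086    1.0865    0.2101]
  [  0.3270    0.2143    0.2572    1.3235]
Total output x = L · d:
  x_0 = 1.2310·93 + 0.2920·13 + 0.1723·34 + 0.1723·7 = 125.3389
  x_1 = 0.1164·93 + 1.1939·13 + 0.0575·34 + 0.1232·7 = 29.1675
  x_2 = 0.2271·93 + 0.3086·13 + 1.0865·34 + 0.2101·7 = 63.5433
  x_3 = 0.3270·93 + 0.2143·13 + 0.2572·34 + 1.3235·7 = 51.2074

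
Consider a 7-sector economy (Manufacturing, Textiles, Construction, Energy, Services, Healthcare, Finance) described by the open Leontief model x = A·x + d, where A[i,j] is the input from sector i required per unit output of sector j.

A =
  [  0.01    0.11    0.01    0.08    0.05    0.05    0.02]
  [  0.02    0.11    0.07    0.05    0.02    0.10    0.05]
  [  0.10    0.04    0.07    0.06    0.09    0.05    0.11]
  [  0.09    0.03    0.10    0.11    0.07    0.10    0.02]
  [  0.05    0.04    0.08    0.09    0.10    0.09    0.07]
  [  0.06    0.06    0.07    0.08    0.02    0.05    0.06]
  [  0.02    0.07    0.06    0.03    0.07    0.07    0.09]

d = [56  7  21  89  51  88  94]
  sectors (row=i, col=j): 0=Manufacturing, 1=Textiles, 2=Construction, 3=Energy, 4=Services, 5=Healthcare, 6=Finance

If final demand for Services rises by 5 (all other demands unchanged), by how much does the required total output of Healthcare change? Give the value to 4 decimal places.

Form M = I − A:
  [  0.99   -0.11   -0.01   -0.08   -0.05   -0.05   -0.02]
  [ -0.02    0.89   -0.07   -0.05   -0.02   -0.10   -0.05]
  [ -0.10   -0.04    0.93   -0.06   -0.09   -0.05   -0.11]
  [ -0.09   -0.03   -0.10    0.89   -0.07   -0.10   -0.02]
  [ -0.05   -0.04   -0.08   -0.09    0.90   -0.09   -0.07]
  [ -0.06   -0.06   -0.07   -0.08   -0.02    0.95   -0.06]
  [ -0.02   -0.07   -0.06   -0.03   -0.07   -0.07    0.91]
Leontief inverse L = M⁻¹:
  [  1.0411    0.1498    0.0538    0.1246    0.0826    0.0982    0.0532]
  [  0.0595    1.1607    0.1221    0.1021    0.0602    0.1553    0.0970]
  [  0.1457    0.1008    1.1304    0.1262    0.1488    0.1175    0.1674]
  [  0.1440    0.0880    0.1638    1.1830    0.1279    0.1676    0.0747]
  [  0.1021    0.0975    0.1457    0.1604    1.1595    0.1595    0.1285]
  [  0.0981    0.1071    0.1183    0.1317    0.0624    1.1026    0.1027]
  [  0.0572    0.1179    0.1108    0.0804    0.1145    0.1245    1.1388]
Total output x = L · d:
  x_0 = 1.0411·56 + 0.1498·7 + 0.0538·21 + 0.1246·89 + 0.0826·51 + 0.0982·88 + 0.0532·94 = 89.4238
  x_1 = 0.0595·56 + 1.1607·7 + 0.1221·21 + 0.1021·89 + 0.0602·51 + 0.1553·88 + 0.0970·94 = 48.9641
  x_2 = 0.1457·56 + 0.1008·7 + 1.1304·21 + 0.1262·89 + 0.1488·51 + 0.1175·88 + 0.1674·94 = 77.5014
  x_3 = 0.1440·56 + 0.0880·7 + 0.1638·21 + 1.1830·89 + 0.1279·51 + 0.1676·88 + 0.0747·94 = 145.7026
  x_4 = 0.1021·56 + 0.0975·7 + 0.1457·21 + 0.1604·89 + 1.1595·51 + 0.1595·88 + 0.1285·94 = 108.9850
  x_5 = 0.0981·56 + 0.1071·7 + 0.1183·21 + 0.1317·89 + 0.0624·51 + 1.1026·88 + 0.1027·94 = 130.3214
  x_6 = 0.0572·56 + 0.1179·7 + 0.1108·21 + 0.0804·89 + 0.1145·51 + 0.1245·88 + 1.1388·94 = 137.3501
Δx_5 = L[5,4] · Δd_4 = 0.0624 · 5 = 0.3120

0.3120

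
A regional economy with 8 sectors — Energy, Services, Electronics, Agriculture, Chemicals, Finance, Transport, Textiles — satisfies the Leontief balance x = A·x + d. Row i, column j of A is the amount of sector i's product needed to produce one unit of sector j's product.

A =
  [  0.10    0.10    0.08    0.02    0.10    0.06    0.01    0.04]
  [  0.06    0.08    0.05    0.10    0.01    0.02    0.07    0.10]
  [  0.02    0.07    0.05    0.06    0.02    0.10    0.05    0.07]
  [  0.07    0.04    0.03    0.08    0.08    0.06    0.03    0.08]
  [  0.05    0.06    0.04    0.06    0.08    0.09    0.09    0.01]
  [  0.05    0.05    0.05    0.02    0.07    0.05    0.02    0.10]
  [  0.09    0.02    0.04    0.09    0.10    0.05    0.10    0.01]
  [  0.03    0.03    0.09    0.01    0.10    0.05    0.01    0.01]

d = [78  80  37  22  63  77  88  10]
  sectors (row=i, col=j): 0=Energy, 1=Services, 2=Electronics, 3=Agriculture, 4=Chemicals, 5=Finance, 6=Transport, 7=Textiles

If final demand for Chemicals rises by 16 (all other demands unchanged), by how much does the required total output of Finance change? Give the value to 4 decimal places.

1.9460

Form M = I − A:
  [  0.90   -0.10   -0.08   -0.02   -0.10   -0.06   -0.01   -0.04]
  [ -0.06    0.92   -0.05   -0.10   -0.01   -0.02   -0.07   -0.10]
  [ -0.02   -0.07    0.95   -0.06   -0.02   -0.10   -0.05   -0.07]
  [ -0.07   -0.04   -0.03    0.92   -0.08   -0.06   -0.03   -0.08]
  [ -0.05   -0.06   -0.04   -0.06    0.92   -0.09   -0.09   -0.01]
  [ -0.05   -0.05   -0.05   -0.02   -0.07    0.95   -0.02   -0.10]
  [ -0.09   -0.02   -0.04   -0.09   -0.10   -0.05    0.90   -0.01]
  [ -0.03   -0.03   -0.09   -0.01   -0.10   -0.05   -0.01    0.99]
Leontief inverse L = M⁻¹:
  [  1.1542    0.1596    0.1318    0.0704    0.1610    0.1175    0.0546    0.0918]
  [  0.1131    1.1292    0.0991    0.1503    0.0731    0.0713    0.1101    0.1468]
  [  0.0644    0.1130    1.0926    0.1025    0.0739    0.1455    0.0855    0.1159]
  [  0.1201    0.0887    0.0768    1.1240    0.1428    0.1121    0.0681    0.1235]
  [  0.1049    0.1099    0.0850    0.1114    1.1431    0.1434    0.1363    0.0578]
  [  0.0900    0.0923    0.0921    0.0564    0.1216    1.0950    0.0532    0.1364]
  [  0.1502    0.0730    0.0875    0.1433    0.1706    0.1088    1.1482    0.0555]
  [  0.0621    0.0667    0.1212    0.0429    0.1386    0.0910    0.0415    1.0424]
Total output x = L · d:
  x_0 = 1.1542·78 + 0.1596·80 + 0.1318·37 + 0.0704·22 + 0.1610·63 + 0.1175·77 + 0.0546·88 + 0.0918·10 = 134.1421
  x_1 = 0.1131·78 + 1.1292·80 + 0.0991·37 + 0.1503·22 + 0.0731·63 + 0.0713·77 + 0.1101·88 + 0.1468·10 = 127.3855
  x_2 = 0.0644·78 + 0.1130·80 + 1.0926·37 + 0.1025·22 + 0.0739·63 + 0.1455·77 + 0.0855·88 + 0.1159·10 = 81.2829
  x_3 = 0.1201·78 + 0.0887·80 + 0.0768·37 + 1.1240·22 + 0.1428·63 + 0.1121·77 + 0.0681·88 + 0.1235·10 = 68.8903
  x_4 = 0.1049·78 + 0.1099·80 + 0.0850·37 + 0.1114·22 + 1.1431·63 + 0.1434·77 + 0.1363·88 + 0.0578·10 = 118.2030
  x_5 = 0.0900·78 + 0.0923·80 + 0.0921·37 + 0.0564·22 + 0.1216·63 + 1.0950·77 + 0.0532·88 + 0.1364·10 = 117.0826
  x_6 = 0.1502·78 + 0.0730·80 + 0.0875·37 + 0.1433·22 + 0.1706·63 + 0.1088·77 + 1.1482·88 + 0.0555·10 = 144.6674
  x_7 = 0.0621·78 + 0.0667·80 + 0.1212·37 + 0.0429·22 + 0.1386·63 + 0.0910·77 + 0.0415·88 + 1.0424·10 = 45.4255
Δx_5 = L[5,4] · Δd_4 = 0.1216 · 16 = 1.9460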